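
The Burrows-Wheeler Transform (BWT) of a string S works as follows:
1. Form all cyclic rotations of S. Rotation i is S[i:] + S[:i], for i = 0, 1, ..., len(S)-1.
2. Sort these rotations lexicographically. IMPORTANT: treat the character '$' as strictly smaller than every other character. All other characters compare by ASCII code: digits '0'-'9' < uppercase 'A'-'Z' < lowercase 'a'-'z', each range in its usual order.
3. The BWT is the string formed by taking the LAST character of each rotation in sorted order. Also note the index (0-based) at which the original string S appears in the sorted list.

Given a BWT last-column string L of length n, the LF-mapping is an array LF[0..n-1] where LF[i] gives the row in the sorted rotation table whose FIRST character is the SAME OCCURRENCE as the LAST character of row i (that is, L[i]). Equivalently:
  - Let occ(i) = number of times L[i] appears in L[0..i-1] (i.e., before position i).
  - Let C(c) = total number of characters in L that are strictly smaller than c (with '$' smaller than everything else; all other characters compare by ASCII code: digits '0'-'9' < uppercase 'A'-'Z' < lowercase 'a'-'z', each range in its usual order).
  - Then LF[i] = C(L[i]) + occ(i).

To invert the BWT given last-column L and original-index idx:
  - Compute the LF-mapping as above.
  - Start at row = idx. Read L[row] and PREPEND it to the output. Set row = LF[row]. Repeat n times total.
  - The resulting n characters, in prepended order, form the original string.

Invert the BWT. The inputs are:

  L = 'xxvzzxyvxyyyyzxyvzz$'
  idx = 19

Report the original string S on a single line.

Answer: zzzyyyyyxxvvxxyzvzx$

Derivation:
LF mapping: 4 5 1 15 16 6 9 2 7 10 11 12 13 17 8 14 3 18 19 0
Walk LF starting at row 19, prepending L[row]:
  step 1: row=19, L[19]='$', prepend. Next row=LF[19]=0
  step 2: row=0, L[0]='x', prepend. Next row=LF[0]=4
  step 3: row=4, L[4]='z', prepend. Next row=LF[4]=16
  step 4: row=16, L[16]='v', prepend. Next row=LF[16]=3
  step 5: row=3, L[3]='z', prepend. Next row=LF[3]=15
  step 6: row=15, L[15]='y', prepend. Next row=LF[15]=14
  step 7: row=14, L[14]='x', prepend. Next row=LF[14]=8
  step 8: row=8, L[8]='x', prepend. Next row=LF[8]=7
  step 9: row=7, L[7]='v', prepend. Next row=LF[7]=2
  step 10: row=2, L[2]='v', prepend. Next row=LF[2]=1
  step 11: row=1, L[1]='x', prepend. Next row=LF[1]=5
  step 12: row=5, L[5]='x', prepend. Next row=LF[5]=6
  step 13: row=6, L[6]='y', prepend. Next row=LF[6]=9
  step 14: row=9, L[9]='y', prepend. Next row=LF[9]=10
  step 15: row=10, L[10]='y', prepend. Next row=LF[10]=11
  step 16: row=11, L[11]='y', prepend. Next row=LF[11]=12
  step 17: row=12, L[12]='y', prepend. Next row=LF[12]=13
  step 18: row=13, L[13]='z', prepend. Next row=LF[13]=17
  step 19: row=17, L[17]='z', prepend. Next row=LF[17]=18
  step 20: row=18, L[18]='z', prepend. Next row=LF[18]=19
Reversed output: zzzyyyyyxxvvxxyzvzx$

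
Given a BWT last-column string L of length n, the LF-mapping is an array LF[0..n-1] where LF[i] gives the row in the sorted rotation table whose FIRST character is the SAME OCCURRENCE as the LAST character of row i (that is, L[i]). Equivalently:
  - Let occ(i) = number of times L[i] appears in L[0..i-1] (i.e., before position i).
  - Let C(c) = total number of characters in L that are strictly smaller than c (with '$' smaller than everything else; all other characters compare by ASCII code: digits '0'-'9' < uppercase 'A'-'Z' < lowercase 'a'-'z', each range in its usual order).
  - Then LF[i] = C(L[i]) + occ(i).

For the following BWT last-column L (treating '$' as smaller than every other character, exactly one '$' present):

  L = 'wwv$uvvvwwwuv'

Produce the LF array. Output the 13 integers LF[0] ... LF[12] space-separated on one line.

Answer: 8 9 3 0 1 4 5 6 10 11 12 2 7

Derivation:
Char counts: '$':1, 'u':2, 'v':5, 'w':5
C (first-col start): C('$')=0, C('u')=1, C('v')=3, C('w')=8
L[0]='w': occ=0, LF[0]=C('w')+0=8+0=8
L[1]='w': occ=1, LF[1]=C('w')+1=8+1=9
L[2]='v': occ=0, LF[2]=C('v')+0=3+0=3
L[3]='$': occ=0, LF[3]=C('$')+0=0+0=0
L[4]='u': occ=0, LF[4]=C('u')+0=1+0=1
L[5]='v': occ=1, LF[5]=C('v')+1=3+1=4
L[6]='v': occ=2, LF[6]=C('v')+2=3+2=5
L[7]='v': occ=3, LF[7]=C('v')+3=3+3=6
L[8]='w': occ=2, LF[8]=C('w')+2=8+2=10
L[9]='w': occ=3, LF[9]=C('w')+3=8+3=11
L[10]='w': occ=4, LF[10]=C('w')+4=8+4=12
L[11]='u': occ=1, LF[11]=C('u')+1=1+1=2
L[12]='v': occ=4, LF[12]=C('v')+4=3+4=7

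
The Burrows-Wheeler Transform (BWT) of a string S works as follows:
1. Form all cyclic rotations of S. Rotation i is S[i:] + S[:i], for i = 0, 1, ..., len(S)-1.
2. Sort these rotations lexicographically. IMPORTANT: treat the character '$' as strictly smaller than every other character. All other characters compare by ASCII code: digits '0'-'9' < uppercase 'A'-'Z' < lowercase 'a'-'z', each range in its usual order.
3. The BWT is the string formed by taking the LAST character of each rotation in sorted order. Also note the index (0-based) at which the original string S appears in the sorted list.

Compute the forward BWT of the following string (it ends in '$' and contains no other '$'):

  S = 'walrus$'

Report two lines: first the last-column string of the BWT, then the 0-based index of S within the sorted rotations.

Answer: swalur$
6

Derivation:
All 7 rotations (rotation i = S[i:]+S[:i]):
  rot[0] = walrus$
  rot[1] = alrus$w
  rot[2] = lrus$wa
  rot[3] = rus$wal
  rot[4] = us$walr
  rot[5] = s$walru
  rot[6] = $walrus
Sorted (with $ < everything):
  sorted[0] = $walrus  (last char: 's')
  sorted[1] = alrus$w  (last char: 'w')
  sorted[2] = lrus$wa  (last char: 'a')
  sorted[3] = rus$wal  (last char: 'l')
  sorted[4] = s$walru  (last char: 'u')
  sorted[5] = us$walr  (last char: 'r')
  sorted[6] = walrus$  (last char: '$')
Last column: swalur$
Original string S is at sorted index 6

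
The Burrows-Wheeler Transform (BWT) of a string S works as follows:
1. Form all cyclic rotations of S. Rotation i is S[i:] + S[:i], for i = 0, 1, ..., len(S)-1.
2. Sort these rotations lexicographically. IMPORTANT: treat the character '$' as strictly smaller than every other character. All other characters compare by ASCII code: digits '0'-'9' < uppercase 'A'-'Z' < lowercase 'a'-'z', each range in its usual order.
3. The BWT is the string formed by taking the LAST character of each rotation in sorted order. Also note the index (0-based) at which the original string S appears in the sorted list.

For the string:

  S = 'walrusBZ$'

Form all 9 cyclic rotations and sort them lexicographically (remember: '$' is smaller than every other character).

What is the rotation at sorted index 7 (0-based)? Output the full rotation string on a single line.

Answer: usBZ$walr

Derivation:
All 9 rotations (rotation i = S[i:]+S[:i]):
  rot[0] = walrusBZ$
  rot[1] = alrusBZ$w
  rot[2] = lrusBZ$wa
  rot[3] = rusBZ$wal
  rot[4] = usBZ$walr
  rot[5] = sBZ$walru
  rot[6] = BZ$walrus
  rot[7] = Z$walrusB
  rot[8] = $walrusBZ
Sorted (with $ < everything):
  sorted[0] = $walrusBZ
  sorted[1] = BZ$walrus
  sorted[2] = Z$walrusB
  sorted[3] = alrusBZ$w
  sorted[4] = lrusBZ$wa
  sorted[5] = rusBZ$wal
  sorted[6] = sBZ$walru
  sorted[7] = usBZ$walr
  sorted[8] = walrusBZ$
sorted[7] = usBZ$walr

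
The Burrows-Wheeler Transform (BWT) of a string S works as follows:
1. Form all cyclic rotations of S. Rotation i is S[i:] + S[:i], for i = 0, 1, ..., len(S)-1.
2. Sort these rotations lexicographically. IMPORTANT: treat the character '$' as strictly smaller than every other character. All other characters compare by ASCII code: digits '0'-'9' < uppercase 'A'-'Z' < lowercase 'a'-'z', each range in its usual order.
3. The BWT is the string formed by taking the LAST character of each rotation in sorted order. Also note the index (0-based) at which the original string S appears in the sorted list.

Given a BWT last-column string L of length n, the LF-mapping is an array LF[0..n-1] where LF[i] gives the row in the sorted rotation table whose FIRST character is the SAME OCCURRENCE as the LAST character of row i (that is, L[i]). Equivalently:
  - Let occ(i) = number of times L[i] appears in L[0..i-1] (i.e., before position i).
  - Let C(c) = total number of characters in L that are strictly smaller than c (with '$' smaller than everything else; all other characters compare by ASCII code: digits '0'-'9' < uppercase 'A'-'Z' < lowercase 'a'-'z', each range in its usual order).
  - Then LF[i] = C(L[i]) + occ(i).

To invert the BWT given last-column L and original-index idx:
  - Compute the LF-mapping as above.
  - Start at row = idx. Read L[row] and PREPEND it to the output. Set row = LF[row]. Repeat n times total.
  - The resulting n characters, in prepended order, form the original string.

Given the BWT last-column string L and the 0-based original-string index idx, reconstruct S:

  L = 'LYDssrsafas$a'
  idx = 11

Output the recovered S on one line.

Answer: sassafrasYDL$

Derivation:
LF mapping: 2 3 1 9 10 8 11 4 7 5 12 0 6
Walk LF starting at row 11, prepending L[row]:
  step 1: row=11, L[11]='$', prepend. Next row=LF[11]=0
  step 2: row=0, L[0]='L', prepend. Next row=LF[0]=2
  step 3: row=2, L[2]='D', prepend. Next row=LF[2]=1
  step 4: row=1, L[1]='Y', prepend. Next row=LF[1]=3
  step 5: row=3, L[3]='s', prepend. Next row=LF[3]=9
  step 6: row=9, L[9]='a', prepend. Next row=LF[9]=5
  step 7: row=5, L[5]='r', prepend. Next row=LF[5]=8
  step 8: row=8, L[8]='f', prepend. Next row=LF[8]=7
  step 9: row=7, L[7]='a', prepend. Next row=LF[7]=4
  step 10: row=4, L[4]='s', prepend. Next row=LF[4]=10
  step 11: row=10, L[10]='s', prepend. Next row=LF[10]=12
  step 12: row=12, L[12]='a', prepend. Next row=LF[12]=6
  step 13: row=6, L[6]='s', prepend. Next row=LF[6]=11
Reversed output: sassafrasYDL$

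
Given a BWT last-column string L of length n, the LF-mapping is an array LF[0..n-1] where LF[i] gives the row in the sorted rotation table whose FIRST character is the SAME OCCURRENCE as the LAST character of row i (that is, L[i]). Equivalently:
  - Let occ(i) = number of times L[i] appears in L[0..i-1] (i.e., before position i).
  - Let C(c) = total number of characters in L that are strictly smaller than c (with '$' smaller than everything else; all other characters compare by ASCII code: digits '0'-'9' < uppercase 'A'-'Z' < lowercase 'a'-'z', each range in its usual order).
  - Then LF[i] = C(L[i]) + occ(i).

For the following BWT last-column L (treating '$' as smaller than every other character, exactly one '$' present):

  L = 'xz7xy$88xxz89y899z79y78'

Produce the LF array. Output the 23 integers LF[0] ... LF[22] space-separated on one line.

Answer: 13 20 1 14 17 0 4 5 15 16 21 6 9 18 7 10 11 22 2 12 19 3 8

Derivation:
Char counts: '$':1, '7':3, '8':5, '9':4, 'x':4, 'y':3, 'z':3
C (first-col start): C('$')=0, C('7')=1, C('8')=4, C('9')=9, C('x')=13, C('y')=17, C('z')=20
L[0]='x': occ=0, LF[0]=C('x')+0=13+0=13
L[1]='z': occ=0, LF[1]=C('z')+0=20+0=20
L[2]='7': occ=0, LF[2]=C('7')+0=1+0=1
L[3]='x': occ=1, LF[3]=C('x')+1=13+1=14
L[4]='y': occ=0, LF[4]=C('y')+0=17+0=17
L[5]='$': occ=0, LF[5]=C('$')+0=0+0=0
L[6]='8': occ=0, LF[6]=C('8')+0=4+0=4
L[7]='8': occ=1, LF[7]=C('8')+1=4+1=5
L[8]='x': occ=2, LF[8]=C('x')+2=13+2=15
L[9]='x': occ=3, LF[9]=C('x')+3=13+3=16
L[10]='z': occ=1, LF[10]=C('z')+1=20+1=21
L[11]='8': occ=2, LF[11]=C('8')+2=4+2=6
L[12]='9': occ=0, LF[12]=C('9')+0=9+0=9
L[13]='y': occ=1, LF[13]=C('y')+1=17+1=18
L[14]='8': occ=3, LF[14]=C('8')+3=4+3=7
L[15]='9': occ=1, LF[15]=C('9')+1=9+1=10
L[16]='9': occ=2, LF[16]=C('9')+2=9+2=11
L[17]='z': occ=2, LF[17]=C('z')+2=20+2=22
L[18]='7': occ=1, LF[18]=C('7')+1=1+1=2
L[19]='9': occ=3, LF[19]=C('9')+3=9+3=12
L[20]='y': occ=2, LF[20]=C('y')+2=17+2=19
L[21]='7': occ=2, LF[21]=C('7')+2=1+2=3
L[22]='8': occ=4, LF[22]=C('8')+4=4+4=8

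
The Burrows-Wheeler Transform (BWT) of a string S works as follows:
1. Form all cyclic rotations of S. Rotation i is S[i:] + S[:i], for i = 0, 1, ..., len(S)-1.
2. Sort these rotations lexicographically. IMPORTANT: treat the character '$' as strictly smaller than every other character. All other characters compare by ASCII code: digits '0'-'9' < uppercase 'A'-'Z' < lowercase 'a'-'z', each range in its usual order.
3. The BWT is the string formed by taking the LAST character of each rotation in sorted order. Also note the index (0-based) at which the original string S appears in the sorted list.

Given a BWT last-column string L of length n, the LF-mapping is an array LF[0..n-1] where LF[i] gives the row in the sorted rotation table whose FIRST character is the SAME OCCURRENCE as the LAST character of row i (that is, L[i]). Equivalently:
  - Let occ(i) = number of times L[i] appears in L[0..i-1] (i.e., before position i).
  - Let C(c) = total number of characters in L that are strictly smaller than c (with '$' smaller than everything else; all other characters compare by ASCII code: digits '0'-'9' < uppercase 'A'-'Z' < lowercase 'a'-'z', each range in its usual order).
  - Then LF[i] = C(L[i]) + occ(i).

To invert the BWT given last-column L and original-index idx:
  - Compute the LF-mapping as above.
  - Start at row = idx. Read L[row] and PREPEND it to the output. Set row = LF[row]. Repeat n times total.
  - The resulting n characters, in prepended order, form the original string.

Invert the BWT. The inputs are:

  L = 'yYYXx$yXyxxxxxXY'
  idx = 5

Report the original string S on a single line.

LF mapping: 13 4 5 1 7 0 14 2 15 8 9 10 11 12 3 6
Walk LF starting at row 5, prepending L[row]:
  step 1: row=5, L[5]='$', prepend. Next row=LF[5]=0
  step 2: row=0, L[0]='y', prepend. Next row=LF[0]=13
  step 3: row=13, L[13]='x', prepend. Next row=LF[13]=12
  step 4: row=12, L[12]='x', prepend. Next row=LF[12]=11
  step 5: row=11, L[11]='x', prepend. Next row=LF[11]=10
  step 6: row=10, L[10]='x', prepend. Next row=LF[10]=9
  step 7: row=9, L[9]='x', prepend. Next row=LF[9]=8
  step 8: row=8, L[8]='y', prepend. Next row=LF[8]=15
  step 9: row=15, L[15]='Y', prepend. Next row=LF[15]=6
  step 10: row=6, L[6]='y', prepend. Next row=LF[6]=14
  step 11: row=14, L[14]='X', prepend. Next row=LF[14]=3
  step 12: row=3, L[3]='X', prepend. Next row=LF[3]=1
  step 13: row=1, L[1]='Y', prepend. Next row=LF[1]=4
  step 14: row=4, L[4]='x', prepend. Next row=LF[4]=7
  step 15: row=7, L[7]='X', prepend. Next row=LF[7]=2
  step 16: row=2, L[2]='Y', prepend. Next row=LF[2]=5
Reversed output: YXxYXXyYyxxxxxy$

Answer: YXxYXXyYyxxxxxy$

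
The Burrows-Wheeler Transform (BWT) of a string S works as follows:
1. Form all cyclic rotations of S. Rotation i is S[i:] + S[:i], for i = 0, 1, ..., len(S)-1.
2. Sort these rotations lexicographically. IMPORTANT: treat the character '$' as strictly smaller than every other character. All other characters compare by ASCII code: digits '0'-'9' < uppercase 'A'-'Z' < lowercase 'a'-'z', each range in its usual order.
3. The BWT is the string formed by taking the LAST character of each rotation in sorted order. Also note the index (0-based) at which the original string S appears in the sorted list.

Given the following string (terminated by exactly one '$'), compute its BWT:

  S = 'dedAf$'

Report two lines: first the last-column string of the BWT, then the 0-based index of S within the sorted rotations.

All 6 rotations (rotation i = S[i:]+S[:i]):
  rot[0] = dedAf$
  rot[1] = edAf$d
  rot[2] = dAf$de
  rot[3] = Af$ded
  rot[4] = f$dedA
  rot[5] = $dedAf
Sorted (with $ < everything):
  sorted[0] = $dedAf  (last char: 'f')
  sorted[1] = Af$ded  (last char: 'd')
  sorted[2] = dAf$de  (last char: 'e')
  sorted[3] = dedAf$  (last char: '$')
  sorted[4] = edAf$d  (last char: 'd')
  sorted[5] = f$dedA  (last char: 'A')
Last column: fde$dA
Original string S is at sorted index 3

Answer: fde$dA
3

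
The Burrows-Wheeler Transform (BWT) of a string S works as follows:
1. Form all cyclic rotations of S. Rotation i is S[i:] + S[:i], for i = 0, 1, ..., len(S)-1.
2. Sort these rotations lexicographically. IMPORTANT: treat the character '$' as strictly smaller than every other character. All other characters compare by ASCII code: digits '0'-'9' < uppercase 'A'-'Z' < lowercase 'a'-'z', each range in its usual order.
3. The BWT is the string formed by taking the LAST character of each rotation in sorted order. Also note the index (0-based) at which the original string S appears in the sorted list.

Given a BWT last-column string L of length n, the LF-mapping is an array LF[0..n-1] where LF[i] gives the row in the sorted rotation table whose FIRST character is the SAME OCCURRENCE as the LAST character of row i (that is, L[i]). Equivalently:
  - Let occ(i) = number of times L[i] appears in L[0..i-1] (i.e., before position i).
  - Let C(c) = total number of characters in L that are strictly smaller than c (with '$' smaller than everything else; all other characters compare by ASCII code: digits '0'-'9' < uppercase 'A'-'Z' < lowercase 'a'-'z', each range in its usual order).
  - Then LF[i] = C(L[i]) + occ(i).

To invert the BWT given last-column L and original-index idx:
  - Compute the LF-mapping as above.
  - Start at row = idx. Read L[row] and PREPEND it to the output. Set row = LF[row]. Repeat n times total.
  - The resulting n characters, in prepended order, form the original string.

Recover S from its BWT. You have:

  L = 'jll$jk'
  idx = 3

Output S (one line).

LF mapping: 1 4 5 0 2 3
Walk LF starting at row 3, prepending L[row]:
  step 1: row=3, L[3]='$', prepend. Next row=LF[3]=0
  step 2: row=0, L[0]='j', prepend. Next row=LF[0]=1
  step 3: row=1, L[1]='l', prepend. Next row=LF[1]=4
  step 4: row=4, L[4]='j', prepend. Next row=LF[4]=2
  step 5: row=2, L[2]='l', prepend. Next row=LF[2]=5
  step 6: row=5, L[5]='k', prepend. Next row=LF[5]=3
Reversed output: kljlj$

Answer: kljlj$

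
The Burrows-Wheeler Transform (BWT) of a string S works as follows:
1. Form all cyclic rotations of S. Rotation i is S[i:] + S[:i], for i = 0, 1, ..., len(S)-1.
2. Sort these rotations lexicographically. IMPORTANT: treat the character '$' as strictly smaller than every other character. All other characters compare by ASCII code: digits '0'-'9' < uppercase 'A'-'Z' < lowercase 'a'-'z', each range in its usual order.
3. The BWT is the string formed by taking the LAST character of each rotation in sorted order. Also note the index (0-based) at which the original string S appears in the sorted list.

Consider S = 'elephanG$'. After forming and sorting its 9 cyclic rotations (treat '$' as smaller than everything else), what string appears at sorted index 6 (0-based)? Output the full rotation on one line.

Answer: lephanG$e

Derivation:
All 9 rotations (rotation i = S[i:]+S[:i]):
  rot[0] = elephanG$
  rot[1] = lephanG$e
  rot[2] = ephanG$el
  rot[3] = phanG$ele
  rot[4] = hanG$elep
  rot[5] = anG$eleph
  rot[6] = nG$elepha
  rot[7] = G$elephan
  rot[8] = $elephanG
Sorted (with $ < everything):
  sorted[0] = $elephanG
  sorted[1] = G$elephan
  sorted[2] = anG$eleph
  sorted[3] = elephanG$
  sorted[4] = ephanG$el
  sorted[5] = hanG$elep
  sorted[6] = lephanG$e
  sorted[7] = nG$elepha
  sorted[8] = phanG$ele
sorted[6] = lephanG$e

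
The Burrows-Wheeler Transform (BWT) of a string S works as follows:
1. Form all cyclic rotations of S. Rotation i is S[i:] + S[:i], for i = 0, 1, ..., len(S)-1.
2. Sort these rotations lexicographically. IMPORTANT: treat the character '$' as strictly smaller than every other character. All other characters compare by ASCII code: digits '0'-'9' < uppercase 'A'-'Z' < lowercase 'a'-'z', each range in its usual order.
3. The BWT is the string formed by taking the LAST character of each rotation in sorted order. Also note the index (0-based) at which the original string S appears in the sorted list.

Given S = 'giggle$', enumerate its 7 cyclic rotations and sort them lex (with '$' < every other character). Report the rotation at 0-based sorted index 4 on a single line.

All 7 rotations (rotation i = S[i:]+S[:i]):
  rot[0] = giggle$
  rot[1] = iggle$g
  rot[2] = ggle$gi
  rot[3] = gle$gig
  rot[4] = le$gigg
  rot[5] = e$giggl
  rot[6] = $giggle
Sorted (with $ < everything):
  sorted[0] = $giggle
  sorted[1] = e$giggl
  sorted[2] = ggle$gi
  sorted[3] = giggle$
  sorted[4] = gle$gig
  sorted[5] = iggle$g
  sorted[6] = le$gigg
sorted[4] = gle$gig

Answer: gle$gig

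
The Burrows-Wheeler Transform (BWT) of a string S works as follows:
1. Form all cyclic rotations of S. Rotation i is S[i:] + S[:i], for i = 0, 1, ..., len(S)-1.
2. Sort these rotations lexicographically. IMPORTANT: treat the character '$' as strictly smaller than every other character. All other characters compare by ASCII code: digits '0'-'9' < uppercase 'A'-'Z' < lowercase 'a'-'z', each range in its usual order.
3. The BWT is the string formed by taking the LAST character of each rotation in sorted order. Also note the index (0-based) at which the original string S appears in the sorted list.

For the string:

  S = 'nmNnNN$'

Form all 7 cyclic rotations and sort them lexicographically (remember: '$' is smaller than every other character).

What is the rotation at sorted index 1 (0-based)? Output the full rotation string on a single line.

Answer: N$nmNnN

Derivation:
All 7 rotations (rotation i = S[i:]+S[:i]):
  rot[0] = nmNnNN$
  rot[1] = mNnNN$n
  rot[2] = NnNN$nm
  rot[3] = nNN$nmN
  rot[4] = NN$nmNn
  rot[5] = N$nmNnN
  rot[6] = $nmNnNN
Sorted (with $ < everything):
  sorted[0] = $nmNnNN
  sorted[1] = N$nmNnN
  sorted[2] = NN$nmNn
  sorted[3] = NnNN$nm
  sorted[4] = mNnNN$n
  sorted[5] = nNN$nmN
  sorted[6] = nmNnNN$
sorted[1] = N$nmNnN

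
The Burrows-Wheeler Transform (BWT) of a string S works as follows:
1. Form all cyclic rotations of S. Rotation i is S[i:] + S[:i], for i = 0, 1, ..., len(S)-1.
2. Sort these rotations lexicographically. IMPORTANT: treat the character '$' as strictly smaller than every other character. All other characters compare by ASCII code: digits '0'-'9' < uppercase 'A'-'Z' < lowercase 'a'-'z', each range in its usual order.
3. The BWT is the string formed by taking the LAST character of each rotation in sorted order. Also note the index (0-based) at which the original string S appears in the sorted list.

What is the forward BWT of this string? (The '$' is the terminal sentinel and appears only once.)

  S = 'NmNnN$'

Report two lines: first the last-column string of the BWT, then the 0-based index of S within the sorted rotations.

Answer: Nn$mNN
2

Derivation:
All 6 rotations (rotation i = S[i:]+S[:i]):
  rot[0] = NmNnN$
  rot[1] = mNnN$N
  rot[2] = NnN$Nm
  rot[3] = nN$NmN
  rot[4] = N$NmNn
  rot[5] = $NmNnN
Sorted (with $ < everything):
  sorted[0] = $NmNnN  (last char: 'N')
  sorted[1] = N$NmNn  (last char: 'n')
  sorted[2] = NmNnN$  (last char: '$')
  sorted[3] = NnN$Nm  (last char: 'm')
  sorted[4] = mNnN$N  (last char: 'N')
  sorted[5] = nN$NmN  (last char: 'N')
Last column: Nn$mNN
Original string S is at sorted index 2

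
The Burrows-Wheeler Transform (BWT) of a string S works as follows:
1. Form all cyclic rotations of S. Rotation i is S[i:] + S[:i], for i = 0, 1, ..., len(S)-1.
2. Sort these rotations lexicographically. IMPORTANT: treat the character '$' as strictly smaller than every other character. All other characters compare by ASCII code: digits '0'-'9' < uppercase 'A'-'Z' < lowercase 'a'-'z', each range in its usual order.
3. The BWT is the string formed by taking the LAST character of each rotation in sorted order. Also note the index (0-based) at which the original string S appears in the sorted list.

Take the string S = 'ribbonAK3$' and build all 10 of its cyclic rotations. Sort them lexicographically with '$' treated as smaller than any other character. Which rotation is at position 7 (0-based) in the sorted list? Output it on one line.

All 10 rotations (rotation i = S[i:]+S[:i]):
  rot[0] = ribbonAK3$
  rot[1] = ibbonAK3$r
  rot[2] = bbonAK3$ri
  rot[3] = bonAK3$rib
  rot[4] = onAK3$ribb
  rot[5] = nAK3$ribbo
  rot[6] = AK3$ribbon
  rot[7] = K3$ribbonA
  rot[8] = 3$ribbonAK
  rot[9] = $ribbonAK3
Sorted (with $ < everything):
  sorted[0] = $ribbonAK3
  sorted[1] = 3$ribbonAK
  sorted[2] = AK3$ribbon
  sorted[3] = K3$ribbonA
  sorted[4] = bbonAK3$ri
  sorted[5] = bonAK3$rib
  sorted[6] = ibbonAK3$r
  sorted[7] = nAK3$ribbo
  sorted[8] = onAK3$ribb
  sorted[9] = ribbonAK3$
sorted[7] = nAK3$ribbo

Answer: nAK3$ribbo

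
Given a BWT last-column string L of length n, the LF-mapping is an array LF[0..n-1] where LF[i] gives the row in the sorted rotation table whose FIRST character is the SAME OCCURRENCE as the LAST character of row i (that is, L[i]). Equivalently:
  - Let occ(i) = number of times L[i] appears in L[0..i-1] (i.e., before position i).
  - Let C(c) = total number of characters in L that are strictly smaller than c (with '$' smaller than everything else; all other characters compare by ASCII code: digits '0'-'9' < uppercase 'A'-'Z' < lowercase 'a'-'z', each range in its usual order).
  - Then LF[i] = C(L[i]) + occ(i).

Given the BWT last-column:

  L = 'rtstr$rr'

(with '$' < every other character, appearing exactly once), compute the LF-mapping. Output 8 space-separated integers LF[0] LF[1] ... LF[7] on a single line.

Char counts: '$':1, 'r':4, 's':1, 't':2
C (first-col start): C('$')=0, C('r')=1, C('s')=5, C('t')=6
L[0]='r': occ=0, LF[0]=C('r')+0=1+0=1
L[1]='t': occ=0, LF[1]=C('t')+0=6+0=6
L[2]='s': occ=0, LF[2]=C('s')+0=5+0=5
L[3]='t': occ=1, LF[3]=C('t')+1=6+1=7
L[4]='r': occ=1, LF[4]=C('r')+1=1+1=2
L[5]='$': occ=0, LF[5]=C('$')+0=0+0=0
L[6]='r': occ=2, LF[6]=C('r')+2=1+2=3
L[7]='r': occ=3, LF[7]=C('r')+3=1+3=4

Answer: 1 6 5 7 2 0 3 4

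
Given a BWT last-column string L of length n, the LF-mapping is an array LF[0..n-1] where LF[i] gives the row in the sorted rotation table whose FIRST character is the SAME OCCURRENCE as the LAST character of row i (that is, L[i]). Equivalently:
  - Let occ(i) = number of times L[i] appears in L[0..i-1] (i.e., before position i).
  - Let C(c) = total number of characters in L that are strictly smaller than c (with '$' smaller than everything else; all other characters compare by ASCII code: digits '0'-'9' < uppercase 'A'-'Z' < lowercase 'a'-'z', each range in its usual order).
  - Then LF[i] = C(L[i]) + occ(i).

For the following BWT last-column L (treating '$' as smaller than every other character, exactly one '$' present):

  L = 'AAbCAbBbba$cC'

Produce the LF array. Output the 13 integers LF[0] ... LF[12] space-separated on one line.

Answer: 1 2 8 5 3 9 4 10 11 7 0 12 6

Derivation:
Char counts: '$':1, 'A':3, 'B':1, 'C':2, 'a':1, 'b':4, 'c':1
C (first-col start): C('$')=0, C('A')=1, C('B')=4, C('C')=5, C('a')=7, C('b')=8, C('c')=12
L[0]='A': occ=0, LF[0]=C('A')+0=1+0=1
L[1]='A': occ=1, LF[1]=C('A')+1=1+1=2
L[2]='b': occ=0, LF[2]=C('b')+0=8+0=8
L[3]='C': occ=0, LF[3]=C('C')+0=5+0=5
L[4]='A': occ=2, LF[4]=C('A')+2=1+2=3
L[5]='b': occ=1, LF[5]=C('b')+1=8+1=9
L[6]='B': occ=0, LF[6]=C('B')+0=4+0=4
L[7]='b': occ=2, LF[7]=C('b')+2=8+2=10
L[8]='b': occ=3, LF[8]=C('b')+3=8+3=11
L[9]='a': occ=0, LF[9]=C('a')+0=7+0=7
L[10]='$': occ=0, LF[10]=C('$')+0=0+0=0
L[11]='c': occ=0, LF[11]=C('c')+0=12+0=12
L[12]='C': occ=1, LF[12]=C('C')+1=5+1=6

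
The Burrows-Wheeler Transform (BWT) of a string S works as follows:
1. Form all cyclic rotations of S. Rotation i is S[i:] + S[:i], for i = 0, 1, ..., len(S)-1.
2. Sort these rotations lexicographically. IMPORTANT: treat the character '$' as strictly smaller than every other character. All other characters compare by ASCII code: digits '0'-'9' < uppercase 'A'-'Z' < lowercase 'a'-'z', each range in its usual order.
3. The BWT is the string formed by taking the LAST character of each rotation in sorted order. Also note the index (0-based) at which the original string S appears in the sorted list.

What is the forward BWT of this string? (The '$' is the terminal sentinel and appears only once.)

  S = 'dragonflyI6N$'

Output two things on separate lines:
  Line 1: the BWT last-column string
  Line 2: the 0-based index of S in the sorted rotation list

Answer: NIy6r$nafogdl
5

Derivation:
All 13 rotations (rotation i = S[i:]+S[:i]):
  rot[0] = dragonflyI6N$
  rot[1] = ragonflyI6N$d
  rot[2] = agonflyI6N$dr
  rot[3] = gonflyI6N$dra
  rot[4] = onflyI6N$drag
  rot[5] = nflyI6N$drago
  rot[6] = flyI6N$dragon
  rot[7] = lyI6N$dragonf
  rot[8] = yI6N$dragonfl
  rot[9] = I6N$dragonfly
  rot[10] = 6N$dragonflyI
  rot[11] = N$dragonflyI6
  rot[12] = $dragonflyI6N
Sorted (with $ < everything):
  sorted[0] = $dragonflyI6N  (last char: 'N')
  sorted[1] = 6N$dragonflyI  (last char: 'I')
  sorted[2] = I6N$dragonfly  (last char: 'y')
  sorted[3] = N$dragonflyI6  (last char: '6')
  sorted[4] = agonflyI6N$dr  (last char: 'r')
  sorted[5] = dragonflyI6N$  (last char: '$')
  sorted[6] = flyI6N$dragon  (last char: 'n')
  sorted[7] = gonflyI6N$dra  (last char: 'a')
  sorted[8] = lyI6N$dragonf  (last char: 'f')
  sorted[9] = nflyI6N$drago  (last char: 'o')
  sorted[10] = onflyI6N$drag  (last char: 'g')
  sorted[11] = ragonflyI6N$d  (last char: 'd')
  sorted[12] = yI6N$dragonfl  (last char: 'l')
Last column: NIy6r$nafogdl
Original string S is at sorted index 5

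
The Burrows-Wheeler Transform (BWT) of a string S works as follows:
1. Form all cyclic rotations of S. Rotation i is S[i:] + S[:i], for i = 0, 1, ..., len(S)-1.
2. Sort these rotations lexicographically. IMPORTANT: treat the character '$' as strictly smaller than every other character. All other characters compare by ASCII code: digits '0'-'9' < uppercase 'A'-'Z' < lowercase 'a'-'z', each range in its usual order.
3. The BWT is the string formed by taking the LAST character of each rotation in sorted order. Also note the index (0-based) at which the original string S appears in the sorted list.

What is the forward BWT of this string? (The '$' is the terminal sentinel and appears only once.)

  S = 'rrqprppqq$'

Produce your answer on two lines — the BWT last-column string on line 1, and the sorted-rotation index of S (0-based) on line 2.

Answer: qrpqqrppr$
9

Derivation:
All 10 rotations (rotation i = S[i:]+S[:i]):
  rot[0] = rrqprppqq$
  rot[1] = rqprppqq$r
  rot[2] = qprppqq$rr
  rot[3] = prppqq$rrq
  rot[4] = rppqq$rrqp
  rot[5] = ppqq$rrqpr
  rot[6] = pqq$rrqprp
  rot[7] = qq$rrqprpp
  rot[8] = q$rrqprppq
  rot[9] = $rrqprppqq
Sorted (with $ < everything):
  sorted[0] = $rrqprppqq  (last char: 'q')
  sorted[1] = ppqq$rrqpr  (last char: 'r')
  sorted[2] = pqq$rrqprp  (last char: 'p')
  sorted[3] = prppqq$rrq  (last char: 'q')
  sorted[4] = q$rrqprppq  (last char: 'q')
  sorted[5] = qprppqq$rr  (last char: 'r')
  sorted[6] = qq$rrqprpp  (last char: 'p')
  sorted[7] = rppqq$rrqp  (last char: 'p')
  sorted[8] = rqprppqq$r  (last char: 'r')
  sorted[9] = rrqprppqq$  (last char: '$')
Last column: qrpqqrppr$
Original string S is at sorted index 9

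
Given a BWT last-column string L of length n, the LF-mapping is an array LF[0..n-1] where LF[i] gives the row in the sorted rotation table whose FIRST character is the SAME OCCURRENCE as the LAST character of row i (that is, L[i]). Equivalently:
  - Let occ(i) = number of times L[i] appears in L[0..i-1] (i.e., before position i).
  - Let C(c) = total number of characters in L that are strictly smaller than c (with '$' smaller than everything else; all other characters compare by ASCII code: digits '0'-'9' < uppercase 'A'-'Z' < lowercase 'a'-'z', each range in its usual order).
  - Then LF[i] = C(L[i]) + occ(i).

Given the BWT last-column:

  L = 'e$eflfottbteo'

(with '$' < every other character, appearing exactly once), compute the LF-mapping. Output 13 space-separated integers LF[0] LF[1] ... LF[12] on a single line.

Answer: 2 0 3 5 7 6 8 10 11 1 12 4 9

Derivation:
Char counts: '$':1, 'b':1, 'e':3, 'f':2, 'l':1, 'o':2, 't':3
C (first-col start): C('$')=0, C('b')=1, C('e')=2, C('f')=5, C('l')=7, C('o')=8, C('t')=10
L[0]='e': occ=0, LF[0]=C('e')+0=2+0=2
L[1]='$': occ=0, LF[1]=C('$')+0=0+0=0
L[2]='e': occ=1, LF[2]=C('e')+1=2+1=3
L[3]='f': occ=0, LF[3]=C('f')+0=5+0=5
L[4]='l': occ=0, LF[4]=C('l')+0=7+0=7
L[5]='f': occ=1, LF[5]=C('f')+1=5+1=6
L[6]='o': occ=0, LF[6]=C('o')+0=8+0=8
L[7]='t': occ=0, LF[7]=C('t')+0=10+0=10
L[8]='t': occ=1, LF[8]=C('t')+1=10+1=11
L[9]='b': occ=0, LF[9]=C('b')+0=1+0=1
L[10]='t': occ=2, LF[10]=C('t')+2=10+2=12
L[11]='e': occ=2, LF[11]=C('e')+2=2+2=4
L[12]='o': occ=1, LF[12]=C('o')+1=8+1=9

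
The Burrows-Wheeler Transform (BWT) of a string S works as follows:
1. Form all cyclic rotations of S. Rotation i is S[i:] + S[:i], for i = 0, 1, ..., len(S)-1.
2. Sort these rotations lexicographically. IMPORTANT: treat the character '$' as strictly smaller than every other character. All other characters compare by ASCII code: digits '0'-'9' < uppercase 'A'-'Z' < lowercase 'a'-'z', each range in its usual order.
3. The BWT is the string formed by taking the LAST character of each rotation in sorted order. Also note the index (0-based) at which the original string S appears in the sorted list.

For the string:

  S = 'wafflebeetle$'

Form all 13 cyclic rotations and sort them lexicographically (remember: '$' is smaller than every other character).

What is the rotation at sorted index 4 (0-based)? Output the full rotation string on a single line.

All 13 rotations (rotation i = S[i:]+S[:i]):
  rot[0] = wafflebeetle$
  rot[1] = afflebeetle$w
  rot[2] = fflebeetle$wa
  rot[3] = flebeetle$waf
  rot[4] = lebeetle$waff
  rot[5] = ebeetle$waffl
  rot[6] = beetle$waffle
  rot[7] = eetle$waffleb
  rot[8] = etle$wafflebe
  rot[9] = tle$wafflebee
  rot[10] = le$wafflebeet
  rot[11] = e$wafflebeetl
  rot[12] = $wafflebeetle
Sorted (with $ < everything):
  sorted[0] = $wafflebeetle
  sorted[1] = afflebeetle$w
  sorted[2] = beetle$waffle
  sorted[3] = e$wafflebeetl
  sorted[4] = ebeetle$waffl
  sorted[5] = eetle$waffleb
  sorted[6] = etle$wafflebe
  sorted[7] = fflebeetle$wa
  sorted[8] = flebeetle$waf
  sorted[9] = le$wafflebeet
  sorted[10] = lebeetle$waff
  sorted[11] = tle$wafflebee
  sorted[12] = wafflebeetle$
sorted[4] = ebeetle$waffl

Answer: ebeetle$waffl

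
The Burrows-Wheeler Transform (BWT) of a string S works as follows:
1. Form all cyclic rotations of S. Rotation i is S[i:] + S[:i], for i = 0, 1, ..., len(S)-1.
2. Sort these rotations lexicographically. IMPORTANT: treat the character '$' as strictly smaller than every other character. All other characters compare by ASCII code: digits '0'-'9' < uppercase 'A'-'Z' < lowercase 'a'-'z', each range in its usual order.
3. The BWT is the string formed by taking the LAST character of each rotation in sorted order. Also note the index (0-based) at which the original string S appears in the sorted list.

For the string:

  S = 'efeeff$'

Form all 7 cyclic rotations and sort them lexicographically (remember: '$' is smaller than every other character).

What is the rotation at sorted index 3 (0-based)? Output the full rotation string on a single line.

Answer: eff$efe

Derivation:
All 7 rotations (rotation i = S[i:]+S[:i]):
  rot[0] = efeeff$
  rot[1] = feeff$e
  rot[2] = eeff$ef
  rot[3] = eff$efe
  rot[4] = ff$efee
  rot[5] = f$efeef
  rot[6] = $efeeff
Sorted (with $ < everything):
  sorted[0] = $efeeff
  sorted[1] = eeff$ef
  sorted[2] = efeeff$
  sorted[3] = eff$efe
  sorted[4] = f$efeef
  sorted[5] = feeff$e
  sorted[6] = ff$efee
sorted[3] = eff$efe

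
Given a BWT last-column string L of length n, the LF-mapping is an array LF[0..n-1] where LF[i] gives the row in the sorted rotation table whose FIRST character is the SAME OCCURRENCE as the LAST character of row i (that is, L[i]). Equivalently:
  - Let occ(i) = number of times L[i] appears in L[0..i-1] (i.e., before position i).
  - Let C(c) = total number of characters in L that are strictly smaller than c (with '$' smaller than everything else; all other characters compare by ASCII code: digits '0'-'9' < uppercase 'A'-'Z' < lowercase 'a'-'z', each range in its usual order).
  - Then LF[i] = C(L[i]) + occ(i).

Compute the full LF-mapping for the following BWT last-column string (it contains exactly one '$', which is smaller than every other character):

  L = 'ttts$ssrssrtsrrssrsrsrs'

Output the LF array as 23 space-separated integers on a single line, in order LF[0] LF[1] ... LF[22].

Char counts: '$':1, 'r':7, 's':11, 't':4
C (first-col start): C('$')=0, C('r')=1, C('s')=8, C('t')=19
L[0]='t': occ=0, LF[0]=C('t')+0=19+0=19
L[1]='t': occ=1, LF[1]=C('t')+1=19+1=20
L[2]='t': occ=2, LF[2]=C('t')+2=19+2=21
L[3]='s': occ=0, LF[3]=C('s')+0=8+0=8
L[4]='$': occ=0, LF[4]=C('$')+0=0+0=0
L[5]='s': occ=1, LF[5]=C('s')+1=8+1=9
L[6]='s': occ=2, LF[6]=C('s')+2=8+2=10
L[7]='r': occ=0, LF[7]=C('r')+0=1+0=1
L[8]='s': occ=3, LF[8]=C('s')+3=8+3=11
L[9]='s': occ=4, LF[9]=C('s')+4=8+4=12
L[10]='r': occ=1, LF[10]=C('r')+1=1+1=2
L[11]='t': occ=3, LF[11]=C('t')+3=19+3=22
L[12]='s': occ=5, LF[12]=C('s')+5=8+5=13
L[13]='r': occ=2, LF[13]=C('r')+2=1+2=3
L[14]='r': occ=3, LF[14]=C('r')+3=1+3=4
L[15]='s': occ=6, LF[15]=C('s')+6=8+6=14
L[16]='s': occ=7, LF[16]=C('s')+7=8+7=15
L[17]='r': occ=4, LF[17]=C('r')+4=1+4=5
L[18]='s': occ=8, LF[18]=C('s')+8=8+8=16
L[19]='r': occ=5, LF[19]=C('r')+5=1+5=6
L[20]='s': occ=9, LF[20]=C('s')+9=8+9=17
L[21]='r': occ=6, LF[21]=C('r')+6=1+6=7
L[22]='s': occ=10, LF[22]=C('s')+10=8+10=18

Answer: 19 20 21 8 0 9 10 1 11 12 2 22 13 3 4 14 15 5 16 6 17 7 18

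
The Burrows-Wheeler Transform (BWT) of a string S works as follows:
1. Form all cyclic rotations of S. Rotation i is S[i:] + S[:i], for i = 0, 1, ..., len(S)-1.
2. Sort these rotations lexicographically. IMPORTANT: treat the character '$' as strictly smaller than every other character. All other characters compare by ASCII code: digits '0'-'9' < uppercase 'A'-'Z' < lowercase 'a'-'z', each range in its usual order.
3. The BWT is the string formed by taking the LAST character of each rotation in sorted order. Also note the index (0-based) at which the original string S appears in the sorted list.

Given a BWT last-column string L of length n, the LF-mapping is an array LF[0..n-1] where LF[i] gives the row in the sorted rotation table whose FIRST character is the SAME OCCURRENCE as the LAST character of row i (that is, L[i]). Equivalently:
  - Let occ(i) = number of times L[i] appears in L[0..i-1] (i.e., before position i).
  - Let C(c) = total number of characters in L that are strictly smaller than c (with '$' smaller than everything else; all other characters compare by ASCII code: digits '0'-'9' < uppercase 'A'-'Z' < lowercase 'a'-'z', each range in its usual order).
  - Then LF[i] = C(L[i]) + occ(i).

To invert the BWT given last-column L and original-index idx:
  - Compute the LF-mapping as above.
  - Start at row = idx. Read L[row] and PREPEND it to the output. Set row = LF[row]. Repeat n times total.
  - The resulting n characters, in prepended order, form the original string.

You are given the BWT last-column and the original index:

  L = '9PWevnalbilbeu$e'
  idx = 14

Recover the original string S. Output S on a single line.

LF mapping: 1 2 3 7 15 13 4 11 5 10 12 6 8 14 0 9
Walk LF starting at row 14, prepending L[row]:
  step 1: row=14, L[14]='$', prepend. Next row=LF[14]=0
  step 2: row=0, L[0]='9', prepend. Next row=LF[0]=1
  step 3: row=1, L[1]='P', prepend. Next row=LF[1]=2
  step 4: row=2, L[2]='W', prepend. Next row=LF[2]=3
  step 5: row=3, L[3]='e', prepend. Next row=LF[3]=7
  step 6: row=7, L[7]='l', prepend. Next row=LF[7]=11
  step 7: row=11, L[11]='b', prepend. Next row=LF[11]=6
  step 8: row=6, L[6]='a', prepend. Next row=LF[6]=4
  step 9: row=4, L[4]='v', prepend. Next row=LF[4]=15
  step 10: row=15, L[15]='e', prepend. Next row=LF[15]=9
  step 11: row=9, L[9]='i', prepend. Next row=LF[9]=10
  step 12: row=10, L[10]='l', prepend. Next row=LF[10]=12
  step 13: row=12, L[12]='e', prepend. Next row=LF[12]=8
  step 14: row=8, L[8]='b', prepend. Next row=LF[8]=5
  step 15: row=5, L[5]='n', prepend. Next row=LF[5]=13
  step 16: row=13, L[13]='u', prepend. Next row=LF[13]=14
Reversed output: unbelievableWP9$

Answer: unbelievableWP9$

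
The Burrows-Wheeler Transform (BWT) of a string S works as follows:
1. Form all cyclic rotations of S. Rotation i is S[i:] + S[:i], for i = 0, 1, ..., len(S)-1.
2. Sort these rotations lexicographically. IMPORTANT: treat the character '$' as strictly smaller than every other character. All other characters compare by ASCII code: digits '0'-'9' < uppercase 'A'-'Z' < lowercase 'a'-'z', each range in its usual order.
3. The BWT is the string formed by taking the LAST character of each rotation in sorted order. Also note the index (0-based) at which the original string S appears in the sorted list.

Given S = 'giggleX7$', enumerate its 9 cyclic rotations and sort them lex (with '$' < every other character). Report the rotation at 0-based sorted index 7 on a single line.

Answer: iggleX7$g

Derivation:
All 9 rotations (rotation i = S[i:]+S[:i]):
  rot[0] = giggleX7$
  rot[1] = iggleX7$g
  rot[2] = ggleX7$gi
  rot[3] = gleX7$gig
  rot[4] = leX7$gigg
  rot[5] = eX7$giggl
  rot[6] = X7$giggle
  rot[7] = 7$giggleX
  rot[8] = $giggleX7
Sorted (with $ < everything):
  sorted[0] = $giggleX7
  sorted[1] = 7$giggleX
  sorted[2] = X7$giggle
  sorted[3] = eX7$giggl
  sorted[4] = ggleX7$gi
  sorted[5] = giggleX7$
  sorted[6] = gleX7$gig
  sorted[7] = iggleX7$g
  sorted[8] = leX7$gigg
sorted[7] = iggleX7$g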